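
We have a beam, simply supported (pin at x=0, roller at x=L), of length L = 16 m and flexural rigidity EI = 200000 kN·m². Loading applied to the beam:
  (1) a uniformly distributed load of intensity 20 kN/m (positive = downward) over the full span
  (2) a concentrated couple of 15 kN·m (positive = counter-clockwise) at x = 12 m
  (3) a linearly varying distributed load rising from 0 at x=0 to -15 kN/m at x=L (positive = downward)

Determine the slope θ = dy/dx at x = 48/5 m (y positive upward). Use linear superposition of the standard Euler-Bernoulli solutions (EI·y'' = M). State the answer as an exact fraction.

θ(48/5) = 528217/150000000 rad

Load 1 — uniform load w=20 kN/m over full span:
  θ_1 = -w(L³-6Lx²+4x³)/(24EI) = -20·(16³-6·16·(48/5)²+4·(48/5)³)/(24·200000) = 1184/234375 rad
Load 2 — applied couple M₀=15 kN·m at a=12 m (b=L-a=4):
  θ_2 = (M₀x²/(2L)+C₁)/EI  [x≤a] with C₁=M₀(3b²-L²)/(6L)=-65/2 = (15·(48/5)²/(2·16)+(-65/2))/200000 = 107/2000000 rad
Load 3 — triangular load w₀=-15 kN/m (0→w₀ over full span):
  θ_3 = -w₀(7L⁴-30L²x²+15x⁴)/(360LEI) = -(-15)·(7·16⁴-30·16²·(48/5)²+15·(48/5)⁴)/(360·16·200000) = -1856/1171875 rad
Superposition: θ = Σ θ_i = 528217/150000000 rad ≈ 0.003521 rad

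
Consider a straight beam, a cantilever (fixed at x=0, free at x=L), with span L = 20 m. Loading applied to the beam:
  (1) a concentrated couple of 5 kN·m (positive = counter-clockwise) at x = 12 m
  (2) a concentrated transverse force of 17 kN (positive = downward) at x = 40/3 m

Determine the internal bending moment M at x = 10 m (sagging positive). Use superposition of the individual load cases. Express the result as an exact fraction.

M(10) = -155/3 kN·m

Load 1 — applied couple M₀=5 kN·m at a=12 m (b=L-a=8):
  M_1 = M₀  [x≤a] = 5 = 5 kN·m
Load 2 — point force P=17 kN at a=40/3 m (b=L-a=20/3):
  M_2 = -P(a-x)  [x≤a] = -17·((40/3)-10) = -170/3 kN·m
Superposition: M = Σ M_i = -155/3 kN·m ≈ -51.666667 kN·m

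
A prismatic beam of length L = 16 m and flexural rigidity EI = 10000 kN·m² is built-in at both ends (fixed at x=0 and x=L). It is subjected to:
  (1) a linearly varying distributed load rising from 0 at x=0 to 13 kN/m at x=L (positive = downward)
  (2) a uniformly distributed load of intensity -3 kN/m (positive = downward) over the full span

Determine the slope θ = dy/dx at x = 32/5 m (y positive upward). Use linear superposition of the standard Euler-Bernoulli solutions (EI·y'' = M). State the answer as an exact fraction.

Load 1 — triangular load w₀=13 kN/m (0→w₀ over full span):
  θ_1 = -w₀(2x(L-x)(L-2x)(x+2L)+x²(L-x)²)/(120LEI) = -13·(2·(32/5)·(16-(32/5))·(16-2·(32/5))·((32/5)+2·16)+(32/5)²·(16-(32/5))²)/(120·16·10000) = -4992/390625 rad
Load 2 — uniform load w=-3 kN/m over full span:
  θ_2 = -wx(L-x)(L-2x)/(12EI) = -(-3)·(32/5)·(16-(32/5))·(16-2·(32/5))/(12·10000) = 384/78125 rad
Superposition: θ = Σ θ_i = -3072/390625 rad ≈ -0.007864 rad

θ(32/5) = -3072/390625 rad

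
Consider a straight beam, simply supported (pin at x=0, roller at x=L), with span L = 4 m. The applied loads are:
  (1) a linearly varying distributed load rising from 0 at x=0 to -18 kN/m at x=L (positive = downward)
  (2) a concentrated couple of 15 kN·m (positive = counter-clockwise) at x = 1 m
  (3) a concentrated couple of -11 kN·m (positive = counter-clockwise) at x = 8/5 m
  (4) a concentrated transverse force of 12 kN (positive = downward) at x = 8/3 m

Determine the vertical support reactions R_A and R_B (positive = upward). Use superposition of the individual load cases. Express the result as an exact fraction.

R_A = -7 kN, R_B = -17 kN

Load 1 — triangular load w₀=-18 kN/m (0→w₀ over full span):
  R_A = w₀L/6 = (-18)·4/6 = -12 kN
  R_B = w₀L/3 = (-18)·4/3 = -24 kN
Load 2 — applied couple M₀=15 kN·m at a=1 m (b=L-a=3):
  R_A = M₀/L = 15/4 kN
  R_B = -M₀/L = -15/4 kN
Load 3 — applied couple M₀=-11 kN·m at a=8/5 m (b=L-a=12/5):
  R_A = M₀/L = (-11)/4 = -11/4 kN
  R_B = -M₀/L = -(-11)/4 = 11/4 kN
Load 4 — point force P=12 kN at a=8/3 m (b=L-a=4/3):
  R_A = Pb/L = 12·(4/3)/4 = 4 kN
  R_B = Pa/L = 12·(8/3)/4 = 8 kN
Superposition: R_A = -7 kN, R_B = -17 kN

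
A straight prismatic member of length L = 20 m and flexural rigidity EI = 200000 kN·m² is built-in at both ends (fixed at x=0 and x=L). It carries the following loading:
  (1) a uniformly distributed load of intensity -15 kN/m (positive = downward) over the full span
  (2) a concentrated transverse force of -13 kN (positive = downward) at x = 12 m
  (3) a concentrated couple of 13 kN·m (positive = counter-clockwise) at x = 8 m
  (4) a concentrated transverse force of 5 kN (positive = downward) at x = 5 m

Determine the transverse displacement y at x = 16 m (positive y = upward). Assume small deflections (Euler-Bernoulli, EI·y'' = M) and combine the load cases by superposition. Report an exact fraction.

Load 1 — uniform load w=-15 kN/m over full span:
  y_1 = -wx²(L-x)²/(24EI) = -(-15)·16²·(20-16)²/(24·200000) = 8/625 m
Load 2 — point force P=-13 kN at a=12 m (b=L-a=8):
  y_2 = -Pa²(L-x)²(3bL-(3b+a)(L-x))/(6L³EI)  [x>a] = -(-13)·12²·(20-16)²·(3·8·20-(3·8+12)·(20-16))/(6·20³·200000) = 819/781250 m
Load 3 — applied couple M₀=13 kN·m at a=8 m (b=L-a=12):
  y_3 = (R_Ax³/6 - M_Ax²/2 - M₀(x-a)²/2)/EI  [x>a] with R_A=117/125, M_A=39/25 = ((117/125)·16³/6 - (39/25)·16²/2 - 13·(16-8)²/2)/200000 = 91/781250 m
Load 4 — point force P=5 kN at a=5 m (b=L-a=15):
  y_4 = -Pa²(L-x)²(3bL-(3b+a)(L-x))/(6L³EI)  [x>a] = -5·5²·(20-16)²·(3·15·20-(3·15+5)·(20-16))/(6·20³·200000) = -7/48000 m
Superposition: y = Σ y_i = 414569/30000000 m ≈ 0.013819 m

y(16) = 414569/30000000 m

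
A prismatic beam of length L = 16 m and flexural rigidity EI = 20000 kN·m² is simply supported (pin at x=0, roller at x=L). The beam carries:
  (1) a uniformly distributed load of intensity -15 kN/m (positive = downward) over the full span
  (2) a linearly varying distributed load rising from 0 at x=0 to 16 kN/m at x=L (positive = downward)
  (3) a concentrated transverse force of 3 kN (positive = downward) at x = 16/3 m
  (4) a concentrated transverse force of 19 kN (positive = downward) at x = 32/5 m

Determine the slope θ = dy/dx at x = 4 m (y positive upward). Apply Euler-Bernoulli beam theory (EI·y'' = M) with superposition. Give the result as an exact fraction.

Load 1 — uniform load w=-15 kN/m over full span:
  θ_1 = -w(L³-6Lx²+4x³)/(24EI) = -(-15)·(16³-6·16·4²+4·4³)/(24·20000) = 11/125 rad
Load 2 — triangular load w₀=16 kN/m (0→w₀ over full span):
  θ_2 = -w₀(7L⁴-30L²x²+15x⁴)/(360LEI) = -16·(7·16⁴-30·16²·4²+15·4⁴)/(360·16·20000) = -1327/28125 rad
Load 3 — point force P=3 kN at a=16/3 m (b=L-a=32/3):
  θ_3 = -Pb(L²-b²-3x²)/(6LEI)  [x≤a] = -3·(32/3)·(16²-(32/3)²-3·4²)/(6·16·20000) = -53/33750 rad
Load 4 — point force P=19 kN at a=32/5 m (b=L-a=48/5):
  θ_4 = -Pb(L²-b²-3x²)/(6LEI)  [x≤a] = -19·(48/5)·(16²-(48/5)²-3·4²)/(6·16·20000) = -3439/312500 rad
Superposition: θ = Σ θ_i = 238297/8437500 rad ≈ 0.028243 rad

θ(4) = 238297/8437500 rad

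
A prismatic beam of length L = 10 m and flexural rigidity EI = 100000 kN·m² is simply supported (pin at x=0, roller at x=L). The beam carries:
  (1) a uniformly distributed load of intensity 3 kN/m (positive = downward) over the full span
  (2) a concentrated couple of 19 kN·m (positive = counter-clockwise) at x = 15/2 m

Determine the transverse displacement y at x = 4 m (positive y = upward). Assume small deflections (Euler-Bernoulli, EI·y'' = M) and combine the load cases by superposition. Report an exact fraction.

y(4) = -9093/2000000 m

Load 1 — uniform load w=3 kN/m over full span:
  y_1 = -wx(L³-2Lx²+x³)/(24EI) = -3·4·(10³-2·10·4²+4³)/(24·100000) = -93/25000 m
Load 2 — applied couple M₀=19 kN·m at a=15/2 m (b=L-a=5/2):
  y_2 = (M₀x³/(6L)+C₁x)/EI  [x≤a] with C₁=M₀(3b²-L²)/(6L)=-1235/48 = (19·4³/(6·10)+(-1235/48)·4)/100000 = -1653/2000000 m
Superposition: y = Σ y_i = -9093/2000000 m ≈ -0.004547 m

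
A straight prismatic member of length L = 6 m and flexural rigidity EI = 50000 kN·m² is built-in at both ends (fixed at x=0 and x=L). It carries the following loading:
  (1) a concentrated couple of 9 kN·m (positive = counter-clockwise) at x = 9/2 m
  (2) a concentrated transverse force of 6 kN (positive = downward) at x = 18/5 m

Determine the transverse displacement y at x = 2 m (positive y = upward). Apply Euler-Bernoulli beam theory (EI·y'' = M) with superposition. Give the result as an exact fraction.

y(2) = -7471/50000000 m

Load 1 — applied couple M₀=9 kN·m at a=9/2 m (b=L-a=3/2):
  y_1 = (R_Ax³/6 - M_Ax²/2)/EI  [x≤a] with R_A=27/16, M_A=45/16 = ((27/16)·2³/6 - (45/16)·2²/2)/50000 = -27/400000 m
Load 2 — point force P=6 kN at a=18/5 m (b=L-a=12/5):
  y_2 = -Pb²x²(3aL-(3a+b)x)/(6L³EI)  [x≤a] = -6·(12/5)²·2²·(3·(18/5)·6-(3·(18/5)+(12/5))·2)/(6·6³·50000) = -32/390625 m
Superposition: y = Σ y_i = -7471/50000000 m ≈ -0.000149 m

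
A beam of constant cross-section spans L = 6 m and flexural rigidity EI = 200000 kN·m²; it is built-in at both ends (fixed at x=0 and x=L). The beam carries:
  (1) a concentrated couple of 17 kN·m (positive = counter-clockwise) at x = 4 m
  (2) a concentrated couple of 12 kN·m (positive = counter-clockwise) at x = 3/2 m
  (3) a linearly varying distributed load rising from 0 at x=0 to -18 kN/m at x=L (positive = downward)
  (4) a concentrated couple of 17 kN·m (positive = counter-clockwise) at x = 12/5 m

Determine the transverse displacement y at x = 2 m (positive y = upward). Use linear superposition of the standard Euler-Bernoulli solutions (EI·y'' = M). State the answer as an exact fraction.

y(2) = 7919/67500000 m

Load 1 — applied couple M₀=17 kN·m at a=4 m (b=L-a=2):
  y_1 = (R_Ax³/6 - M_Ax²/2)/EI  [x≤a] with R_A=34/9, M_A=17/3 = ((34/9)·2³/6 - (17/3)·2²/2)/200000 = -17/540000 m
Load 2 — applied couple M₀=12 kN·m at a=3/2 m (b=L-a=9/2):
  y_2 = (R_Ax³/6 - M_Ax²/2 - M₀(x-a)²/2)/EI  [x>a] with R_A=9/4, M_A=-9/4 = ((9/4)·2³/6 - (-9/4)·2²/2 - 12·(2-(3/2))²/2)/200000 = 3/100000 m
Load 3 — triangular load w₀=-18 kN/m (0→w₀ over full span):
  y_3 = -w₀x²(L-x)²(x+2L)/(120LEI) = -(-18)·2²·(6-2)²·(2+2·6)/(120·6·200000) = 7/62500 m
Load 4 — applied couple M₀=17 kN·m at a=12/5 m (b=L-a=18/5):
  y_4 = (R_Ax³/6 - M_Ax²/2)/EI  [x≤a] with R_A=102/25, M_A=51/25 = ((102/25)·2³/6 - (51/25)·2²/2)/200000 = 17/2500000 m
Superposition: y = Σ y_i = 7919/67500000 m ≈ 0.000117 m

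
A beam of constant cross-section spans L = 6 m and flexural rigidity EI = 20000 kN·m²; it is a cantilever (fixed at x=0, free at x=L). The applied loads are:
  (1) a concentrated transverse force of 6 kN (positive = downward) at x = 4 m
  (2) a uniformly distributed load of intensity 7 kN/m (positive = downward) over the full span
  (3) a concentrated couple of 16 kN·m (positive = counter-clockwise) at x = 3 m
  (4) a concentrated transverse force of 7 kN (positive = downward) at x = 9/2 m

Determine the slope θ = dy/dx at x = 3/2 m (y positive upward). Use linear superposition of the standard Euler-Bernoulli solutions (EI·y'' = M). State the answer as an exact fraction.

Load 1 — point force P=6 kN at a=4 m (b=L-a=2):
  θ_1 = -Px(2a-x)/(2EI)  [x≤a] = -6·(3/2)·(2·4-(3/2))/(2·20000) = -117/80000 rad
Load 2 — uniform load w=7 kN/m over full span:
  θ_2 = -wx(x²-3Lx+3L²)/(6EI) = -7·(3/2)·((3/2)²-3·6·(3/2)+3·6²)/(6·20000) = -2331/320000 rad
Load 3 — applied couple M₀=16 kN·m at a=3 m (b=L-a=3):
  θ_3 = M₀x/EI  [x≤a] = 16·(3/2)/20000 = 3/2500 rad
Load 4 — point force P=7 kN at a=9/2 m (b=L-a=3/2):
  θ_4 = -Px(2a-x)/(2EI)  [x≤a] = -7·(3/2)·(2·(9/2)-(3/2))/(2·20000) = -63/32000 rad
Superposition: θ = Σ θ_i = -609/64000 rad ≈ -0.009516 rad

θ(3/2) = -609/64000 rad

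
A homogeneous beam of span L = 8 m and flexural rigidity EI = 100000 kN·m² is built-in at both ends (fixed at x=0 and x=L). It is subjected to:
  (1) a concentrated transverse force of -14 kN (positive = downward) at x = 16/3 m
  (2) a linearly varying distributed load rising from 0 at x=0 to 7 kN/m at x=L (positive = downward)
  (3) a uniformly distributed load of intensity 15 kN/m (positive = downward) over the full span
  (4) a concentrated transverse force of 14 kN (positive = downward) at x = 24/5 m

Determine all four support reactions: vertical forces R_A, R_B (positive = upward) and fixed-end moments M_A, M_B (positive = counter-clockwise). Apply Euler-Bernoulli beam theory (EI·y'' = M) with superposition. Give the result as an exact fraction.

R_A = 235232/3375 kN, M_A = 328688/3375 kN·m, R_B = 264268/3375 kN, M_B = -344032/3375 kN·m

Load 1 — point force P=-14 kN at a=16/3 m (b=L-a=8/3):
  R_A = Pb²(3a+b)/L³ = (-14)·(8/3)²·(3·(16/3)+(8/3))/8³ = -98/27 kN
  M_A = Pab²/L² = (-14)·(16/3)·(8/3)²/8² = -224/27 kN·m
  R_B = Pa²(a+3b)/L³ = (-14)·(16/3)²·((16/3)+3·(8/3))/8³ = -280/27 kN
  M_B = -Pa²b/L² = -(-14)·(16/3)²·(8/3)/8² = 448/27 kN·m
Load 2 — triangular load w₀=7 kN/m (0→w₀ over full span):
  R_A = 3w₀L/20 = 3·7·8/20 = 42/5 kN
  M_A = w₀L²/30 = 7·8²/30 = 224/15 kN·m
  R_B = 7w₀L/20 = 7·7·8/20 = 98/5 kN
  M_B = -w₀L²/20 = -7·8²/20 = -112/5 kN·m
Load 3 — uniform load w=15 kN/m over full span:
  R_A = wL/2 = 15·8/2 = 60 kN
  M_A = wL²/12 = 15·8²/12 = 80 kN·m
  R_B = wL/2 = 15·8/2 = 60 kN
  M_B = -wL²/12 = -15·8²/12 = -80 kN·m
Load 4 — point force P=14 kN at a=24/5 m (b=L-a=16/5):
  R_A = Pb²(3a+b)/L³ = 14·(16/5)²·(3·(24/5)+(16/5))/8³ = 616/125 kN
  M_A = Pab²/L² = 14·(24/5)·(16/5)²/8² = 1344/125 kN·m
  R_B = Pa²(a+3b)/L³ = 14·(24/5)²·((24/5)+3·(16/5))/8³ = 1134/125 kN
  M_B = -Pa²b/L² = -14·(24/5)²·(16/5)/8² = -2016/125 kN·m
Superposition: R_A = 235232/3375 kN, M_A = 328688/3375 kN·m, R_B = 264268/3375 kN, M_B = -344032/3375 kN·m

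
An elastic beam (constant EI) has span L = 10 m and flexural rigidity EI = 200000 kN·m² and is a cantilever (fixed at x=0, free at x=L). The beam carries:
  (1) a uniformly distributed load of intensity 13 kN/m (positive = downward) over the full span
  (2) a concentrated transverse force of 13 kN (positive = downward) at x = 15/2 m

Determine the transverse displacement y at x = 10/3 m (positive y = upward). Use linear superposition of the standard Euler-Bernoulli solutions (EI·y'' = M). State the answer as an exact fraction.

Load 1 — uniform load w=13 kN/m over full span:
  y_1 = -wx²(x²-4Lx+6L²)/(24EI) = -13·(10/3)²·((10/3)²-4·10·(10/3)+6·10²)/(24·200000) = -559/38880 m
Load 2 — point force P=13 kN at a=15/2 m (b=L-a=5/2):
  y_2 = -Px²(3a-x)/(6EI)  [x≤a] = -13·(10/3)²·(3·(15/2)-(10/3))/(6·200000) = -299/129600 m
Superposition: y = Σ y_i = -6487/388800 m ≈ -0.016685 m

y(10/3) = -6487/388800 m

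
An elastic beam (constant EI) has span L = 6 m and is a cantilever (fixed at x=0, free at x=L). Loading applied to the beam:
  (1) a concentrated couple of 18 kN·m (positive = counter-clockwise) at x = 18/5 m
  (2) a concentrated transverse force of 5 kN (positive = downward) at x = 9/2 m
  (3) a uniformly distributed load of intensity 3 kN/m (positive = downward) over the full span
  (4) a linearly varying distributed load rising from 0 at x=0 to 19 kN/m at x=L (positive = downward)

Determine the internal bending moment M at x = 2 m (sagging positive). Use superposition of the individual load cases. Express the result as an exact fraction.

M(2) = -2461/18 kN·m

Load 1 — applied couple M₀=18 kN·m at a=18/5 m (b=L-a=12/5):
  M_1 = M₀  [x≤a] = 18 = 18 kN·m
Load 2 — point force P=5 kN at a=9/2 m (b=L-a=3/2):
  M_2 = -P(a-x)  [x≤a] = -5·((9/2)-2) = -25/2 kN·m
Load 3 — uniform load w=3 kN/m over full span:
  M_3 = -w(L-x)²/2 = -3·(6-2)²/2 = -24 kN·m
Load 4 — triangular load w₀=19 kN/m (0→w₀ over full span):
  M_4 = w₀Lx/2 - w₀L²/3 - w₀x³/(6L) = 19·6·2/2 - 19·6²/3 - 19·2³/(6·6) = -1064/9 kN·m
Superposition: M = Σ M_i = -2461/18 kN·m ≈ -136.722222 kN·m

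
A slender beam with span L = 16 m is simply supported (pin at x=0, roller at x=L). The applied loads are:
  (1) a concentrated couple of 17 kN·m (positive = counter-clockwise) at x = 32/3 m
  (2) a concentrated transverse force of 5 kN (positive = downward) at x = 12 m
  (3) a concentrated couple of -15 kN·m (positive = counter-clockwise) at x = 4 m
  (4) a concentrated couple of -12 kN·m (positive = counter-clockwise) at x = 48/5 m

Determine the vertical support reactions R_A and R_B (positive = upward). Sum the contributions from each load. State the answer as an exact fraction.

Load 1 — applied couple M₀=17 kN·m at a=32/3 m (b=L-a=16/3):
  R_A = M₀/L = 17/16 kN
  R_B = -M₀/L = -17/16 kN
Load 2 — point force P=5 kN at a=12 m (b=L-a=4):
  R_A = Pb/L = 5·4/16 = 5/4 kN
  R_B = Pa/L = 5·12/16 = 15/4 kN
Load 3 — applied couple M₀=-15 kN·m at a=4 m (b=L-a=12):
  R_A = M₀/L = (-15)/16 = -15/16 kN
  R_B = -M₀/L = -(-15)/16 = 15/16 kN
Load 4 — applied couple M₀=-12 kN·m at a=48/5 m (b=L-a=32/5):
  R_A = M₀/L = (-12)/16 = -3/4 kN
  R_B = -M₀/L = -(-12)/16 = 3/4 kN
Superposition: R_A = 5/8 kN, R_B = 35/8 kN

R_A = 5/8 kN, R_B = 35/8 kN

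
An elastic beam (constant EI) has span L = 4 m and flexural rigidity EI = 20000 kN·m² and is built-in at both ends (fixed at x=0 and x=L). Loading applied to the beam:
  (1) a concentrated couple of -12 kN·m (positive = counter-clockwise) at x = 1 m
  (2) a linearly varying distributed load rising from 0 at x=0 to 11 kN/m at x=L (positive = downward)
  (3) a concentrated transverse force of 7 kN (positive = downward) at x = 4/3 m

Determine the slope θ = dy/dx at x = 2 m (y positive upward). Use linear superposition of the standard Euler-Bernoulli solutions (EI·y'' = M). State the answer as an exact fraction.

θ(2) = 487/10800000 rad

Load 1 — applied couple M₀=-12 kN·m at a=1 m (b=L-a=3):
  θ_1 = (R_Ax²/2 - M_Ax - M₀(x-a))/EI  [x>a] with R_A=-27/8, M_A=9/4 = ((-27/8)·2²/2 - (9/4)·2 - (-12)·(2-1))/20000 = 3/80000 rad
Load 2 — triangular load w₀=11 kN/m (0→w₀ over full span):
  θ_2 = -w₀(2x(L-x)(L-2x)(x+2L)+x²(L-x)²)/(120LEI) = -11·(2·2·(4-2)·(4-2·2)·(2+2·4)+2²·(4-2)²)/(120·4·20000) = -11/600000 rad
Load 3 — point force P=7 kN at a=4/3 m (b=L-a=8/3):
  θ_3 = Pa²(L-x)(2bL-(3b+a)(L-x))/(2L³EI)  [x>a] = 7·(4/3)²·(4-2)·(2·(8/3)·4-(3·(8/3)+(4/3))·(4-2))/(2·4³·20000) = 7/270000 rad
Superposition: θ = Σ θ_i = 487/10800000 rad ≈ 0.000045 rad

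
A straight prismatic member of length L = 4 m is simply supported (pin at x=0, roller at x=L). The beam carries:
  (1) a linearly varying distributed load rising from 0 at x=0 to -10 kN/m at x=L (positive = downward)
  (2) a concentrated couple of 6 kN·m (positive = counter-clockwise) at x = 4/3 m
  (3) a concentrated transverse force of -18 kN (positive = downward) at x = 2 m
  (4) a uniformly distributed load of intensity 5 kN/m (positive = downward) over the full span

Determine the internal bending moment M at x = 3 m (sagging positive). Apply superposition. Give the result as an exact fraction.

M(3) = -47/4 kN·m

Load 1 — triangular load w₀=-10 kN/m (0→w₀ over full span):
  M_1 = w₀Lx/6 - w₀x³/(6L) = (-10)·4·3/6 - (-10)·3³/(6·4) = -35/4 kN·m
Load 2 — applied couple M₀=6 kN·m at a=4/3 m (b=L-a=8/3):
  M_2 = M₀x/L - M₀  [x>a] = 6·3/4 - 6 = -3/2 kN·m
Load 3 — point force P=-18 kN at a=2 m (b=L-a=2):
  M_3 = Pa(L-x)/L  [x>a] = (-18)·2·(4-3)/4 = -9 kN·m
Load 4 — uniform load w=5 kN/m over full span:
  M_4 = wx(L-x)/2 = 5·3·(4-3)/2 = 15/2 kN·m
Superposition: M = Σ M_i = -47/4 kN·m ≈ -11.750000 kN·m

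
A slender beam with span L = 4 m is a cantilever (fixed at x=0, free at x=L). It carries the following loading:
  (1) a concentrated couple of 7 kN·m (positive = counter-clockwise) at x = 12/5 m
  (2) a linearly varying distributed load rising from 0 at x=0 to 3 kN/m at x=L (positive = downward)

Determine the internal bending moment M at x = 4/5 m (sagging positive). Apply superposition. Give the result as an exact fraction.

Load 1 — applied couple M₀=7 kN·m at a=12/5 m (b=L-a=8/5):
  M_1 = M₀  [x≤a] = 7 = 7 kN·m
Load 2 — triangular load w₀=3 kN/m (0→w₀ over full span):
  M_2 = w₀Lx/2 - w₀L²/3 - w₀x³/(6L) = 3·4·(4/5)/2 - 3·4²/3 - 3·(4/5)³/(6·4) = -1408/125 kN·m
Superposition: M = Σ M_i = -533/125 kN·m ≈ -4.264000 kN·m

M(4/5) = -533/125 kN·m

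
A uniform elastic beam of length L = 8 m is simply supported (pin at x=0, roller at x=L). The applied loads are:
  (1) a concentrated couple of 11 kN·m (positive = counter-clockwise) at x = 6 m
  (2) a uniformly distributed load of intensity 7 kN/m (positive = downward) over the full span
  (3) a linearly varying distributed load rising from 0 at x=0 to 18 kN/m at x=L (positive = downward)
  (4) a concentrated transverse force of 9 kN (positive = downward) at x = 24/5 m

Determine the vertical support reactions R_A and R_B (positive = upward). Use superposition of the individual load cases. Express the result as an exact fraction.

R_A = 2279/40 kN, R_B = 3201/40 kN

Load 1 — applied couple M₀=11 kN·m at a=6 m (b=L-a=2):
  R_A = M₀/L = 11/8 kN
  R_B = -M₀/L = -11/8 kN
Load 2 — uniform load w=7 kN/m over full span:
  R_A = wL/2 = 7·8/2 = 28 kN
  R_B = wL/2 = 7·8/2 = 28 kN
Load 3 — triangular load w₀=18 kN/m (0→w₀ over full span):
  R_A = w₀L/6 = 18·8/6 = 24 kN
  R_B = w₀L/3 = 18·8/3 = 48 kN
Load 4 — point force P=9 kN at a=24/5 m (b=L-a=16/5):
  R_A = Pb/L = 9·(16/5)/8 = 18/5 kN
  R_B = Pa/L = 9·(24/5)/8 = 27/5 kN
Superposition: R_A = 2279/40 kN, R_B = 3201/40 kN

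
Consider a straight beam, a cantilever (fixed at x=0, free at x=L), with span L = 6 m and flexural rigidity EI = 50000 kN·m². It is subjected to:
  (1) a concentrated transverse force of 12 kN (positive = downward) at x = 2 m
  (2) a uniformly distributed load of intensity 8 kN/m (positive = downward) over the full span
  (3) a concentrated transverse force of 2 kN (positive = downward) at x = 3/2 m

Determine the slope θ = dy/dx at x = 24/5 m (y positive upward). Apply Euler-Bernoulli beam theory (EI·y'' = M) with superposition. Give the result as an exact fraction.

θ(24/5) = -155973/25000000 rad

Load 1 — point force P=12 kN at a=2 m (b=L-a=4):
  θ_1 = -Pa²/(2EI)  [x>a] = -12·2²/(2·50000) = -3/6250 rad
Load 2 — uniform load w=8 kN/m over full span:
  θ_2 = -wx(x²-3Lx+3L²)/(6EI) = -8·(24/5)·((24/5)²-3·6·(24/5)+3·6²)/(6·50000) = -2232/390625 rad
Load 3 — point force P=2 kN at a=3/2 m (b=L-a=9/2):
  θ_3 = -Pa²/(2EI)  [x>a] = -2·(3/2)²/(2·50000) = -9/200000 rad
Superposition: θ = Σ θ_i = -155973/25000000 rad ≈ -0.006239 rad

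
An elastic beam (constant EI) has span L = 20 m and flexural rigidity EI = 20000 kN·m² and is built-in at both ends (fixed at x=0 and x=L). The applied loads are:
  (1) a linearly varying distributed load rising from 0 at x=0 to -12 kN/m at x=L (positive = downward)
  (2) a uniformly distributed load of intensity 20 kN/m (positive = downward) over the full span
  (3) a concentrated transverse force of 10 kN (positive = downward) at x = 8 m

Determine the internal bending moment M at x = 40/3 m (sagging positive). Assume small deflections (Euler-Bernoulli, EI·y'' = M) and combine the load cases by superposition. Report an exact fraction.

M(40/3) = 19376/135 kN·m

Load 1 — triangular load w₀=-12 kN/m (0→w₀ over full span):
  M_1 = 3w₀Lx/20 - w₀L²/30 - w₀x³/(6L) = 3·(-12)·20·(40/3)/20 - (-12)·20²/30 - (-12)·(40/3)³/(6·20) = -2240/27 kN·m
Load 2 — uniform load w=20 kN/m over full span:
  M_2 = wLx/2 - wL²/12 - wx²/2 = 20·20·(40/3)/2 - 20·20²/12 - 20·(40/3)²/2 = 2000/9 kN·m
Load 3 — point force P=10 kN at a=8 m (b=L-a=12):
  M_3 = Pa²(a+3b)(L-x)/L³ - Pa²b/L²  [x>a] = 10·8²·(8+3·12)·(20-(40/3))/20³ - 10·8²·12/20² = 64/15 kN·m
Superposition: M = Σ M_i = 19376/135 kN·m ≈ 143.525926 kN·m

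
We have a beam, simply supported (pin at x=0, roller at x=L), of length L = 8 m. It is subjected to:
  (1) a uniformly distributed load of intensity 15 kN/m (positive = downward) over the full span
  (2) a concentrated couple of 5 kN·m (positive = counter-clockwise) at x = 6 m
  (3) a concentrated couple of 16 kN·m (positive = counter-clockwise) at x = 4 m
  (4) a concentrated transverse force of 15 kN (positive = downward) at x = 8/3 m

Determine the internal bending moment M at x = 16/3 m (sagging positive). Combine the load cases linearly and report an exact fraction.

M(16/3) = 118 kN·m

Load 1 — uniform load w=15 kN/m over full span:
  M_1 = wx(L-x)/2 = 15·(16/3)·(8-(16/3))/2 = 320/3 kN·m
Load 2 — applied couple M₀=5 kN·m at a=6 m (b=L-a=2):
  M_2 = M₀x/L  [x≤a] = 5·(16/3)/8 = 10/3 kN·m
Load 3 — applied couple M₀=16 kN·m at a=4 m (b=L-a=4):
  M_3 = M₀x/L - M₀  [x>a] = 16·(16/3)/8 - 16 = -16/3 kN·m
Load 4 — point force P=15 kN at a=8/3 m (b=L-a=16/3):
  M_4 = Pa(L-x)/L  [x>a] = 15·(8/3)·(8-(16/3))/8 = 40/3 kN·m
Superposition: M = Σ M_i = 118 kN·m ≈ 118.000000 kN·m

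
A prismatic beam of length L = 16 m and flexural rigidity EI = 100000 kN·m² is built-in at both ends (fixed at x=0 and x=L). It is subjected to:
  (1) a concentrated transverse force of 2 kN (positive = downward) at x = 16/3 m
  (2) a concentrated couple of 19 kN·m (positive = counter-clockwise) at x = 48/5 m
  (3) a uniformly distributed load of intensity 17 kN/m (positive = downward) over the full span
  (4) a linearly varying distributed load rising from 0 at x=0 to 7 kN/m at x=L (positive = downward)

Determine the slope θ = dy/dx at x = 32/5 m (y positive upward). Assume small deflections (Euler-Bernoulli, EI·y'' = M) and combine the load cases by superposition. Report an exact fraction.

θ(32/5) = -12388/3515625 rad

Load 1 — point force P=2 kN at a=16/3 m (b=L-a=32/3):
  θ_1 = Pa²(L-x)(2bL-(3b+a)(L-x))/(2L³EI)  [x>a] = 2·(16/3)²·(16-(32/5))·(2·(32/3)·16-(3·(32/3)+(16/3))·(16-(32/5)))/(2·16³·100000) = -8/703125 rad
Load 2 — applied couple M₀=19 kN·m at a=48/5 m (b=L-a=32/5):
  θ_2 = (R_Ax²/2 - M_Ax)/EI  [x≤a] with R_A=171/100, M_A=152/25 = ((171/100)·(32/5)²/2 - (152/25)·(32/5))/100000 = -76/1953125 rad
Load 3 — uniform load w=17 kN/m over full span:
  θ_3 = -wx(L-x)(L-2x)/(12EI) = -17·(32/5)·(16-(32/5))·(16-2·(32/5))/(12·100000) = -1088/390625 rad
Load 4 — triangular load w₀=7 kN/m (0→w₀ over full span):
  θ_4 = -w₀(2x(L-x)(L-2x)(x+2L)+x²(L-x)²)/(120LEI) = -7·(2·(32/5)·(16-(32/5))·(16-2·(32/5))·((32/5)+2·16)+(32/5)²·(16-(32/5))²)/(120·16·100000) = -1344/1953125 rad
Superposition: θ = Σ θ_i = -12388/3515625 rad ≈ -0.003524 rad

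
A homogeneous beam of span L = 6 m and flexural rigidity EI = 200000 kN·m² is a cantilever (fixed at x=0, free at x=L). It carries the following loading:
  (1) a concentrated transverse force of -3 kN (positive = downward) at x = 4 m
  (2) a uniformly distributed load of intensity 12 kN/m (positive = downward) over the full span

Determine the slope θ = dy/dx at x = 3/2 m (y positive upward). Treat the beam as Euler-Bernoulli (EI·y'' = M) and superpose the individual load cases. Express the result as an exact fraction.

Load 1 — point force P=-3 kN at a=4 m (b=L-a=2):
  θ_1 = -Px(2a-x)/(2EI)  [x≤a] = -(-3)·(3/2)·(2·4-(3/2))/(2·200000) = 117/1600000 rad
Load 2 — uniform load w=12 kN/m over full span:
  θ_2 = -wx(x²-3Lx+3L²)/(6EI) = -12·(3/2)·((3/2)²-3·6·(3/2)+3·6²)/(6·200000) = -999/800000 rad
Superposition: θ = Σ θ_i = -1881/1600000 rad ≈ -0.001176 rad

θ(3/2) = -1881/1600000 rad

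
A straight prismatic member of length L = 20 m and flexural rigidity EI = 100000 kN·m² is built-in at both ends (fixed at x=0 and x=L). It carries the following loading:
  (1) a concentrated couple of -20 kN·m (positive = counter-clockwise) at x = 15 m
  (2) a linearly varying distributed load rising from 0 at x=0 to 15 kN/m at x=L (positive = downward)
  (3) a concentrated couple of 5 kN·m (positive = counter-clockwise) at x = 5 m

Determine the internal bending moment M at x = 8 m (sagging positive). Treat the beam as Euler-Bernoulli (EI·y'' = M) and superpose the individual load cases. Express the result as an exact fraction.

M(8) = 1463/16 kN·m

Load 1 — applied couple M₀=-20 kN·m at a=15 m (b=L-a=5):
  M_1 = R_Ax - M_A  [x≤a] with R_A=-9/8, M_A=-25/4 = (-9/8)·8 - (-25/4) = -11/4 kN·m
Load 2 — triangular load w₀=15 kN/m (0→w₀ over full span):
  M_2 = 3w₀Lx/20 - w₀L²/30 - w₀x³/(6L) = 3·15·20·8/20 - 15·20²/30 - 15·8³/(6·20) = 96 kN·m
Load 3 — applied couple M₀=5 kN·m at a=5 m (b=L-a=15):
  M_3 = R_Ax - M_A - M₀  [x>a] with R_A=9/32, M_A=-15/16 = (9/32)·8 - (-15/16) - 5 = -29/16 kN·m
Superposition: M = Σ M_i = 1463/16 kN·m ≈ 91.437500 kN·m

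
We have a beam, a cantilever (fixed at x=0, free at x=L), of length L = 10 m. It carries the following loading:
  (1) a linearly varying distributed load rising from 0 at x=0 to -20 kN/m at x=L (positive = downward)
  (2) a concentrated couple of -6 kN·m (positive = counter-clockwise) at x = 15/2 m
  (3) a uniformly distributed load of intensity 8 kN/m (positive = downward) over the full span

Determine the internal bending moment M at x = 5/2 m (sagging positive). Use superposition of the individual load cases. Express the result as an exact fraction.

Load 1 — triangular load w₀=-20 kN/m (0→w₀ over full span):
  M_1 = w₀Lx/2 - w₀L²/3 - w₀x³/(6L) = (-20)·10·(5/2)/2 - (-20)·10²/3 - (-20)·(5/2)³/(6·10) = 3375/8 kN·m
Load 2 — applied couple M₀=-6 kN·m at a=15/2 m (b=L-a=5/2):
  M_2 = M₀  [x≤a] = (-6) = -6 kN·m
Load 3 — uniform load w=8 kN/m over full span:
  M_3 = -w(L-x)²/2 = -8·(10-(5/2))²/2 = -225 kN·m
Superposition: M = Σ M_i = 1527/8 kN·m ≈ 190.875000 kN·m

M(5/2) = 1527/8 kN·m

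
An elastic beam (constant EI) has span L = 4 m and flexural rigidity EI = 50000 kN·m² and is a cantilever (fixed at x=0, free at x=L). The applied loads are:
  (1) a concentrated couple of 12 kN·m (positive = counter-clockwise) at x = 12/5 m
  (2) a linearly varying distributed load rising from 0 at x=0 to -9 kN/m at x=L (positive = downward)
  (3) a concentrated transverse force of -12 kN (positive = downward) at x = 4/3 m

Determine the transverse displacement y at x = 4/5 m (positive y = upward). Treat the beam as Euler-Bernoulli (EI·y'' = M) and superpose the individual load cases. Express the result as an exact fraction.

Load 1 — applied couple M₀=12 kN·m at a=12/5 m (b=L-a=8/5):
  y_1 = M₀x²/(2EI)  [x≤a] = 12·(4/5)²/(2·50000) = 6/78125 m
Load 2 — triangular load w₀=-9 kN/m (0→w₀ over full span):
  y_2 = (w₀Lx³/12-w₀L²x²/6-w₀x⁵/(120L))/EI = ((-9)·4·(4/5)³/12-(-9)·4²·(4/5)²/6-(-9)·(4/5)⁵/(120·4))/50000 = 13506/48828125 m
Load 3 — point force P=-12 kN at a=4/3 m (b=L-a=8/3):
  y_3 = -Px²(3a-x)/(6EI)  [x≤a] = -(-12)·(4/5)²·(3·(4/3)-(4/5))/(6·50000) = 32/390625 m
Superposition: y = Σ y_i = 21256/48828125 m ≈ 0.000435 m

y(4/5) = 21256/48828125 m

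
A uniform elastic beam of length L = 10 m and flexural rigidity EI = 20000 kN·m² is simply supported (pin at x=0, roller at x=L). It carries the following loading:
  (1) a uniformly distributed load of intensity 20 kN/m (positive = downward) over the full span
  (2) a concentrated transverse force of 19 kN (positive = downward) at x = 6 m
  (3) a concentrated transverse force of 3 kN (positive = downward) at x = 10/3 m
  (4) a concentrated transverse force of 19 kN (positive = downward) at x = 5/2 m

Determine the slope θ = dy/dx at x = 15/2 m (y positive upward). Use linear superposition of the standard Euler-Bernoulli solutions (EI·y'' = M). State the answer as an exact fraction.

θ(15/2) = 788353/21600000 rad

Load 1 — uniform load w=20 kN/m over full span:
  θ_1 = -w(L³-6Lx²+4x³)/(24EI) = -20·(10³-6·10·(15/2)²+4·(15/2)³)/(24·20000) = 11/384 rad
Load 2 — point force P=19 kN at a=6 m (b=L-a=4):
  θ_2 = -Pa(2L²-6Lx+3x²+a²)/(6LEI)  [x>a] = -19·6·(2·10²-6·10·(15/2)+3·(15/2)²+6²)/(6·10·20000) = 3439/800000 rad
Load 3 — point force P=3 kN at a=10/3 m (b=L-a=20/3):
  θ_3 = -Pa(2L²-6Lx+3x²+a²)/(6LEI)  [x>a] = -3·(10/3)·(2·10²-6·10·(15/2)+3·(15/2)²+(10/3)²)/(6·10·20000) = 101/172800 rad
Load 4 — point force P=19 kN at a=5/2 m (b=L-a=15/2):
  θ_4 = -Pa(2L²-6Lx+3x²+a²)/(6LEI)  [x>a] = -19·(5/2)·(2·10²-6·10·(15/2)+3·(15/2)²+(5/2)²)/(6·10·20000) = 19/6400 rad
Superposition: θ = Σ θ_i = 788353/21600000 rad ≈ 0.036498 rad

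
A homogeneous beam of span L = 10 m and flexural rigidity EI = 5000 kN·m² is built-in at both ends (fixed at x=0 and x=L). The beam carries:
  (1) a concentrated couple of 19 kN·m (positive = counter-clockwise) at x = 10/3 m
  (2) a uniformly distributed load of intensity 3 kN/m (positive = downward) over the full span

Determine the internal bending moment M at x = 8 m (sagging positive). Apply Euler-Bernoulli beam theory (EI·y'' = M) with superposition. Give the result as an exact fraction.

M(8) = 4/15 kN·m

Load 1 — applied couple M₀=19 kN·m at a=10/3 m (b=L-a=20/3):
  M_1 = R_Ax - M_A - M₀  [x>a] with R_A=38/15, M_A=0 = (38/15)·8 - 0 - 19 = 19/15 kN·m
Load 2 — uniform load w=3 kN/m over full span:
  M_2 = wLx/2 - wL²/12 - wx²/2 = 3·10·8/2 - 3·10²/12 - 3·8²/2 = -1 kN·m
Superposition: M = Σ M_i = 4/15 kN·m ≈ 0.266667 kN·m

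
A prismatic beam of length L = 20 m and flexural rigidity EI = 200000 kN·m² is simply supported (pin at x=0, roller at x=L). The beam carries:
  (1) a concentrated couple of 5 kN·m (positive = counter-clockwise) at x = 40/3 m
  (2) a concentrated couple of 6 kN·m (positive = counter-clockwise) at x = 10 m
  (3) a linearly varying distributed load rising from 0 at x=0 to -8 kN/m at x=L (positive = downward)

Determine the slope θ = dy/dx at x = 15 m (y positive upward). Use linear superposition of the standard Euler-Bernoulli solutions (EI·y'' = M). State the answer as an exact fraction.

Load 1 — applied couple M₀=5 kN·m at a=40/3 m (b=L-a=20/3):
  θ_1 = (M₀x²/(2L)-M₀(x-a)+C₁)/EI  [x>a] with C₁=M₀(3b²-L²)/(6L)=-100/9 = (5·15²/(2·20)-5·(15-(40/3))+(-100/9))/200000 = 1/23040 rad
Load 2 — applied couple M₀=6 kN·m at a=10 m (b=L-a=10):
  θ_2 = (M₀x²/(2L)-M₀(x-a)+C₁)/EI  [x>a] with C₁=M₀(3b²-L²)/(6L)=-5 = (6·15²/(2·20)-6·(15-10)+(-5))/200000 = -1/160000 rad
Load 3 — triangular load w₀=-8 kN/m (0→w₀ over full span):
  θ_3 = -w₀(7L⁴-30L²x²+15x⁴)/(360LEI) = -(-8)·(7·20⁴-30·20²·15²+15·15⁴)/(360·20·200000) = -1313/288000 rad
Superposition: θ = Σ θ_i = -1447/320000 rad ≈ -0.004522 rad

θ(15) = -1447/320000 rad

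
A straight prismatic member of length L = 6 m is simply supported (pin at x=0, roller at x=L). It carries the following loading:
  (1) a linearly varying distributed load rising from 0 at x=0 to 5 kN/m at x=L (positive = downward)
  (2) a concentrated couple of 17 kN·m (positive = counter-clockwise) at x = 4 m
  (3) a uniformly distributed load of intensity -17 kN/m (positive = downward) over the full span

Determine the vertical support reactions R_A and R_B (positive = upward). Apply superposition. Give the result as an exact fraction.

R_A = -259/6 kN, R_B = -263/6 kN

Load 1 — triangular load w₀=5 kN/m (0→w₀ over full span):
  R_A = w₀L/6 = 5·6/6 = 5 kN
  R_B = w₀L/3 = 5·6/3 = 10 kN
Load 2 — applied couple M₀=17 kN·m at a=4 m (b=L-a=2):
  R_A = M₀/L = 17/6 kN
  R_B = -M₀/L = -17/6 kN
Load 3 — uniform load w=-17 kN/m over full span:
  R_A = wL/2 = (-17)·6/2 = -51 kN
  R_B = wL/2 = (-17)·6/2 = -51 kN
Superposition: R_A = -259/6 kN, R_B = -263/6 kN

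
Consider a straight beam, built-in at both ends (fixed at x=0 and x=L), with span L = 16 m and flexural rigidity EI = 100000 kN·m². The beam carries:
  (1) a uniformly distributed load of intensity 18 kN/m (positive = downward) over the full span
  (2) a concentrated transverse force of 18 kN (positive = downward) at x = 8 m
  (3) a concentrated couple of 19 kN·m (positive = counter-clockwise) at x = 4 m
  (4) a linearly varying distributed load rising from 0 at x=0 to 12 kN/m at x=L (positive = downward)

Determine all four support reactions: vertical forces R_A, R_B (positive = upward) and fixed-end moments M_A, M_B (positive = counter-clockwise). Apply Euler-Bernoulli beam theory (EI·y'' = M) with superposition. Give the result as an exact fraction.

Load 1 — uniform load w=18 kN/m over full span:
  R_A = wL/2 = 18·16/2 = 144 kN
  M_A = wL²/12 = 18·16²/12 = 384 kN·m
  R_B = wL/2 = 18·16/2 = 144 kN
  M_B = -wL²/12 = -18·16²/12 = -384 kN·m
Load 2 — point force P=18 kN at a=8 m (b=L-a=8):
  R_A = Pb²(3a+b)/L³ = 18·8²·(3·8+8)/16³ = 9 kN
  M_A = Pab²/L² = 18·8·8²/16² = 36 kN·m
  R_B = Pa²(a+3b)/L³ = 18·8²·(8+3·8)/16³ = 9 kN
  M_B = -Pa²b/L² = -18·8²·8/16² = -36 kN·m
Load 3 — applied couple M₀=19 kN·m at a=4 m (b=L-a=12):
  R_A = 6M₀ab/L³ = 6·19·4·12/16³ = 171/128 kN
  M_A = M₀b(2a-b)/L² = 19·12·(2·4-12)/16² = -57/16 kN·m
  R_B = -6M₀ab/L³ = -6·19·4·12/16³ = -171/128 kN
  M_B = M₀a(2b-a)/L² = 19·4·(2·12-4)/16² = 95/16 kN·m
Load 4 — triangular load w₀=12 kN/m (0→w₀ over full span):
  R_A = 3w₀L/20 = 3·12·16/20 = 144/5 kN
  M_A = w₀L²/30 = 12·16²/30 = 512/5 kN·m
  R_B = 7w₀L/20 = 7·12·16/20 = 336/5 kN
  M_B = -w₀L²/20 = -12·16²/20 = -768/5 kN·m
Superposition: R_A = 117207/640 kN, M_A = 41507/80 kN·m, R_B = 140073/640 kN, M_B = -45413/80 kN·m

R_A = 117207/640 kN, M_A = 41507/80 kN·m, R_B = 140073/640 kN, M_B = -45413/80 kN·m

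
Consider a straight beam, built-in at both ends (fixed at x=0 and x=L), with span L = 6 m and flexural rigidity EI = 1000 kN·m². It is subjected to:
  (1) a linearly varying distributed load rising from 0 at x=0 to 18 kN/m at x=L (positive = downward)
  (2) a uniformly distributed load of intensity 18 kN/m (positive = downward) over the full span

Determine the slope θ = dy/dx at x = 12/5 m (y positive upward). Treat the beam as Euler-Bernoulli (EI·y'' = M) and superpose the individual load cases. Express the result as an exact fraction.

Load 1 — triangular load w₀=18 kN/m (0→w₀ over full span):
  θ_1 = -w₀(2x(L-x)(L-2x)(x+2L)+x²(L-x)²)/(120LEI) = -18·(2·(12/5)·(6-(12/5))·(6-2·(12/5))·((12/5)+2·6)+(12/5)²·(6-(12/5))²)/(120·6·1000) = -729/78125 rad
Load 2 — uniform load w=18 kN/m over full span:
  θ_2 = -wx(L-x)(L-2x)/(12EI) = -18·(12/5)·(6-(12/5))·(6-2·(12/5))/(12·1000) = -243/15625 rad
Superposition: θ = Σ θ_i = -1944/78125 rad ≈ -0.024883 rad

θ(12/5) = -1944/78125 rad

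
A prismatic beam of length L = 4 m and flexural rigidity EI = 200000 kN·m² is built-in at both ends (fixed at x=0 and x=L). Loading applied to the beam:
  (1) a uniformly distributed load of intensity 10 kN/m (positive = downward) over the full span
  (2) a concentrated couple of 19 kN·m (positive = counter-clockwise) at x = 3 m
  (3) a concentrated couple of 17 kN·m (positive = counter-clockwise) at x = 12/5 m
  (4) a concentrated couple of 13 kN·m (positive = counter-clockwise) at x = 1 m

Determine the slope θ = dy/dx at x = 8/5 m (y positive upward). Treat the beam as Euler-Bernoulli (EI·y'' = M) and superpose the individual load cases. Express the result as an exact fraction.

θ(8/5) = -3319/125000000 rad

Load 1 — uniform load w=10 kN/m over full span:
  θ_1 = -wx(L-x)(L-2x)/(12EI) = -10·(8/5)·(4-(8/5))·(4-2·(8/5))/(12·200000) = -1/78125 rad
Load 2 — applied couple M₀=19 kN·m at a=3 m (b=L-a=1):
  θ_2 = (R_Ax²/2 - M_Ax)/EI  [x≤a] with R_A=171/32, M_A=95/16 = ((171/32)·(8/5)²/2 - (95/16)·(8/5))/200000 = -133/10000000 rad
Load 3 — applied couple M₀=17 kN·m at a=12/5 m (b=L-a=8/5):
  θ_3 = (R_Ax²/2 - M_Ax)/EI  [x≤a] with R_A=153/25, M_A=136/25 = ((153/25)·(8/5)²/2 - (136/25)·(8/5))/200000 = -17/3906250 rad
Load 4 — applied couple M₀=13 kN·m at a=1 m (b=L-a=3):
  θ_4 = (R_Ax²/2 - M_Ax - M₀(x-a))/EI  [x>a] with R_A=117/32, M_A=-39/16 = ((117/32)·(8/5)²/2 - (-39/16)·(8/5) - 13·((8/5)-1))/200000 = 39/10000000 rad
Superposition: θ = Σ θ_i = -3319/125000000 rad ≈ -0.000027 rad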